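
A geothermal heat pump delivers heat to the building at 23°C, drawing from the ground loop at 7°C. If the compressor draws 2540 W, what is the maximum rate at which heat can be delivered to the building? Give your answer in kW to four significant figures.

In absolute terms T_C = 280.15 K and T_H = 296.15 K, so ΔT = 16.00 K.
COP_Carnot = T_H/ΔT = 296.15/16.00 = 18.51.
Q̇_max = COP_Carnot × Ẇ = 18.51 × 2540 W = 47010 W = 47.01 kW.

47.01 kW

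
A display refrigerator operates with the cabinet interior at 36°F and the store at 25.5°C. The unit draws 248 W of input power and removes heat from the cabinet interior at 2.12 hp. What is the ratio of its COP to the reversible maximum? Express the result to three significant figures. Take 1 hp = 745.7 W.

0.539

Converting, Q̇_C = 2.120 hp = 1581 W, so COP_actual = Q̇_C/Ẇ = 1581/248.0 = 6.375.
In absolute terms T_C = 275.37 K and T_H = 298.65 K, so ΔT = 23.28 K.
COP_Carnot = T_C/ΔT = 275.37/23.28 = 11.83.
η_II = COP_actual/COP_Carnot = 6.375/11.83 = 0.5389.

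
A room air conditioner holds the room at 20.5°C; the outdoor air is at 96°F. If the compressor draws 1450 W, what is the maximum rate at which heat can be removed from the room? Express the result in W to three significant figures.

28300 W

In absolute terms T_C = 293.65 K and T_H = 308.71 K, so ΔT = 15.06 K.
COP_Carnot = T_C/ΔT = 293.65/15.06 = 19.50.
Q̇_max = COP_Carnot × Ẇ = 19.50 × 1450 W = 28280 W.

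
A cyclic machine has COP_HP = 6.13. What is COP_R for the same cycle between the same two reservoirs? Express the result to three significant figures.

5.13

Since Q_H = Q_C + W for any cycle, COP_R = Q_C/W = Q_H/W − 1.
COP_R = 6.13 − 1 = 5.13.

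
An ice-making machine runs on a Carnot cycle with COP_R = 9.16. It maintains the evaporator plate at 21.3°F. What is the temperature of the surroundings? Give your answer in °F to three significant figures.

COP_R = T_C/(T_H − T_C) gives T_H − T_C = T_C/COP.
With T_C = 267.21 K, T_H = 267.21 × (1 + 1/9.16) = 296.38 K.
Converting, 296.38 K = 73.81°F.

73.8 °F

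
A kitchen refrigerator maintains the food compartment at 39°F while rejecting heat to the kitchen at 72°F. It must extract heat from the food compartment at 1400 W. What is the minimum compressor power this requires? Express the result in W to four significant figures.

In absolute terms T_C = 277.04 K and T_H = 295.37 K, so ΔT = 18.33 K.
COP_Carnot = T_C/ΔT = 277.04/18.33 = 15.11.
Ẇ_min = Q̇/COP_Carnot = 1400/15.11 = 92.65 W.

92.65 W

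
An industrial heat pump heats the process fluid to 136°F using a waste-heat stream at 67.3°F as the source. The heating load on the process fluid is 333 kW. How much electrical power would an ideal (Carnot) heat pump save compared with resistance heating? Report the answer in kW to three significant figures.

In absolute terms T_C = 292.76 K and T_H = 330.93 K, so ΔT = 38.17 K.
COP_Carnot = T_H/ΔT = 330.93/38.17 = 8.671.
Resistance heating needs Ẇ_res = Q̇_H = 333.0 kW; the reversible heat pump needs only Ẇ_hp = Q̇_H/COP = 38.41 kW.
Saving = 333.0 − 38.41 = 294.6 kW.

295 kW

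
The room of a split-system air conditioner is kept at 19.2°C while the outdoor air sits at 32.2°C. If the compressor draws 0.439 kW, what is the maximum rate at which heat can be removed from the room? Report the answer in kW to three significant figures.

9.87 kW

In absolute terms T_C = 292.35 K and T_H = 305.35 K, so ΔT = 13.00 K.
COP_Carnot = T_C/ΔT = 292.35/13.00 = 22.49.
Q̇_max = COP_Carnot × Ẇ = 22.49 × 0.4390 kW = 9.872 kW.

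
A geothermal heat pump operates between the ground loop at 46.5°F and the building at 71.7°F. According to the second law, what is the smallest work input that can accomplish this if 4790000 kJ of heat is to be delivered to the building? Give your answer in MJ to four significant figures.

227.2 MJ

In absolute terms T_C = 281.21 K and T_H = 295.21 K, so ΔT = 14.00 K.
The reversible limit is COP_HP = T_H/ΔT = 21.09, so W_min = Q_H/COP = Q_H·ΔT/T_H.
W_min = 4790000 × 14.00/295.21 = 227200 kJ = 227.2 MJ.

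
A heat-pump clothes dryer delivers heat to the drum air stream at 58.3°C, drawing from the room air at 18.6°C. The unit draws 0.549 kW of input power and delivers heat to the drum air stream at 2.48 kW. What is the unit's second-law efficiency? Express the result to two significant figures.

COP_actual = Q̇_H/Ẇ = 2.480/0.5490 = 4.517.
In absolute terms T_C = 291.75 K and T_H = 331.45 K, so ΔT = 39.70 K.
COP_Carnot = T_H/ΔT = 331.45/39.70 = 8.349.
η_II = COP_actual/COP_Carnot = 4.517/8.349 = 0.5411.

0.54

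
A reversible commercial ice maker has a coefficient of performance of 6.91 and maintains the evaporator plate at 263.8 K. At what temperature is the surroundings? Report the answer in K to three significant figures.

COP_R = T_C/(T_H − T_C) gives T_H − T_C = T_C/COP.
With T_C = 263.80 K, T_H = 263.80 × (1 + 1/6.91) = 301.98 K.

302 K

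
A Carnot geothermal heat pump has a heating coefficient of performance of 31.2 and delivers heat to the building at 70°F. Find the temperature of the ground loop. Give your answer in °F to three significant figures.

53.0 °F

COP_HP = T_H/(T_H − T_C) gives T_H − T_C = T_H/COP.
With T_H = 294.26 K, T_C = 294.26 × (1 − 1/31.2) = 284.83 K.
Converting, 284.83 K = 53.02°F.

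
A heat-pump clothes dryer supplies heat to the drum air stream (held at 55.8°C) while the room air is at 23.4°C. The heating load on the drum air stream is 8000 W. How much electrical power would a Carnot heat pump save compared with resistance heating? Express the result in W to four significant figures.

7212 W

In absolute terms T_C = 296.55 K and T_H = 328.95 K, so ΔT = 32.40 K.
COP_Carnot = T_H/ΔT = 328.95/32.40 = 10.15.
Resistance heating needs Ẇ_res = Q̇_H = 8000 W; the reversible heat pump needs only Ẇ_hp = Q̇_H/COP = 788.0 W.
Saving = 8000 − 788.0 = 7212 W.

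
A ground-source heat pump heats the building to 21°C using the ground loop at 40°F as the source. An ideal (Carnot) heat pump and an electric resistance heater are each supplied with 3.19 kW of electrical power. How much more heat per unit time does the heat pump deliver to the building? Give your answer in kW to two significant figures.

53 kW

In absolute terms T_C = 277.59 K and T_H = 294.15 K, so ΔT = 16.56 K.
COP_Carnot = T_H/ΔT = 294.15/16.56 = 17.77.
The heat pump delivers Q̇_H = COP × Ẇ = 56.68 kW; the resistance heater delivers Ẇ = 3.190 kW.
Extra = (COP − 1)·Ẇ = 53.49 kW.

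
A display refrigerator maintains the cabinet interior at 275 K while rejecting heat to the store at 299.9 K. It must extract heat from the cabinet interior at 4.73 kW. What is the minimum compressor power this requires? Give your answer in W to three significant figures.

The reservoir spacing is ΔT = 299.9 − 275 = 24.90 K.
COP_Carnot = T_C/ΔT = 275.00/24.90 = 11.04.
Ẇ_min = Q̇/COP_Carnot = 4.730/11.04 = 0.4283 kW = 428.3 W.

428 W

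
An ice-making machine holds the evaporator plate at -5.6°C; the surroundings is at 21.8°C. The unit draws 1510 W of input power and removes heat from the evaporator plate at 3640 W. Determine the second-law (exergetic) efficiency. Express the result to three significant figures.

COP_actual = Q̇_C/Ẇ = 3640/1510 = 2.411.
In absolute terms T_C = 267.55 K and T_H = 294.95 K, so ΔT = 27.40 K.
COP_Carnot = T_C/ΔT = 267.55/27.40 = 9.765.
η_II = COP_actual/COP_Carnot = 2.411/9.765 = 0.2469.

0.247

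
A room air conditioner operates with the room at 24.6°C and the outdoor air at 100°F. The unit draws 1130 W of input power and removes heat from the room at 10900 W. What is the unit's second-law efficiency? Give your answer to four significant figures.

0.4269

COP_actual = Q̇_C/Ẇ = 10900/1130 = 9.646.
In absolute terms T_C = 297.75 K and T_H = 310.93 K, so ΔT = 13.18 K.
COP_Carnot = T_C/ΔT = 297.75/13.18 = 22.59.
η_II = COP_actual/COP_Carnot = 9.646/22.59 = 0.4269.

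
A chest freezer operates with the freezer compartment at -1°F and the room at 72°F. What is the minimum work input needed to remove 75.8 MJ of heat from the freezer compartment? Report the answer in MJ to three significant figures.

12.1 MJ

In absolute terms T_C = 254.82 K and T_H = 295.37 K, so ΔT = 40.56 K.
The reversible limit is COP_R = T_C/ΔT = 6.283, so W_min = Q_C/COP = Q_C·ΔT/T_C.
W_min = 75.80 × 40.56/254.82 = 12.06 MJ.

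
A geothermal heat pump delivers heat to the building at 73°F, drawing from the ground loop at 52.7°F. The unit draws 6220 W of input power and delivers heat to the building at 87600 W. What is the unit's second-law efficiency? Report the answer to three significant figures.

COP_actual = Q̇_H/Ẇ = 87600/6220 = 14.08.
In absolute terms T_C = 284.65 K and T_H = 295.93 K, so ΔT = 11.28 K.
COP_Carnot = T_H/ΔT = 295.93/11.28 = 26.24.
η_II = COP_actual/COP_Carnot = 14.08/26.24 = 0.5367.

0.537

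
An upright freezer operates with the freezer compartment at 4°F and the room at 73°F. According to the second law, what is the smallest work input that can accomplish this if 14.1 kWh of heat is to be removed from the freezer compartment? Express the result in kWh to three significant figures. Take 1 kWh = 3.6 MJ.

2.10 kWh

In absolute terms T_C = 257.59 K and T_H = 295.93 K, so ΔT = 38.33 K.
The reversible limit is COP_R = T_C/ΔT = 6.720, so W_min = Q_C/COP = Q_C·ΔT/T_C.
W_min = 14.10 × 38.33/257.59 = 2.098 kWh.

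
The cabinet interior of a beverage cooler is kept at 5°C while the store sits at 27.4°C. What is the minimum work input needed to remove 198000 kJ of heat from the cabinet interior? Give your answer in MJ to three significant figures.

In absolute terms T_C = 278.15 K and T_H = 300.55 K, so ΔT = 22.40 K.
The reversible limit is COP_R = T_C/ΔT = 12.42, so W_min = Q_C/COP = Q_C·ΔT/T_C.
W_min = 198000 × 22.40/278.15 = 15950 kJ = 15.95 MJ.

15.9 MJ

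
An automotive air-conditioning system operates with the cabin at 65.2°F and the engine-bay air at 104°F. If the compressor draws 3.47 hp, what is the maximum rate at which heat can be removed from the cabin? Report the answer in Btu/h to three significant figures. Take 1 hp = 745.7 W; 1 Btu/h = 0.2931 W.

119000 Btu/h

In absolute terms T_C = 291.59 K and T_H = 313.15 K, so ΔT = 21.56 K.
COP_Carnot = T_C/ΔT = 291.59/21.56 = 13.53.
Q̇_max = COP_Carnot × Ẇ = 13.53 × 3.470 hp = 46.94 hp = 119400 Btu/h.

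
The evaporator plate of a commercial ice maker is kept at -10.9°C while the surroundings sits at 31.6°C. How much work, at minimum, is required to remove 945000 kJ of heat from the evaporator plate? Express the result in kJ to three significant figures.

In absolute terms T_C = 262.25 K and T_H = 304.75 K, so ΔT = 42.50 K.
The reversible limit is COP_R = T_C/ΔT = 6.171, so W_min = Q_C/COP = Q_C·ΔT/T_C.
W_min = 945000 × 42.50/262.25 = 153100 kJ.

153000 kJ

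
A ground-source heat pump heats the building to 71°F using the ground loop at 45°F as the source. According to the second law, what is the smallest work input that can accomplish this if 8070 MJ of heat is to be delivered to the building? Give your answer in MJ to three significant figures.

In absolute terms T_C = 280.37 K and T_H = 294.82 K, so ΔT = 14.44 K.
The reversible limit is COP_HP = T_H/ΔT = 20.41, so W_min = Q_H/COP = Q_H·ΔT/T_H.
W_min = 8070 × 14.44/294.82 = 395.4 MJ.

395 MJ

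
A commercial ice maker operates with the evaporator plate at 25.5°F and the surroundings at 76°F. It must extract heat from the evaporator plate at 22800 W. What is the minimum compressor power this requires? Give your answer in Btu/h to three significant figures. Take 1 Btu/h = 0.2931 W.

8100 Btu/h

In absolute terms T_C = 269.54 K and T_H = 297.59 K, so ΔT = 28.06 K.
COP_Carnot = T_C/ΔT = 269.54/28.06 = 9.607.
Ẇ_min = Q̇/COP_Carnot = 22800/9.607 = 2373 W = 8097 Btu/h.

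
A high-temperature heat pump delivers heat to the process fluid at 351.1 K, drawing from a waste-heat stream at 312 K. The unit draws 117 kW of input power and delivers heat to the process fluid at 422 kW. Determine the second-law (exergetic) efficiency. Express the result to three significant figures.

0.402

COP_actual = Q̇_H/Ẇ = 422.0/117.0 = 3.607.
The reservoir spacing is ΔT = 351.1 − 312 = 39.10 K.
COP_Carnot = T_H/ΔT = 351.10/39.10 = 8.980.
η_II = COP_actual/COP_Carnot = 3.607/8.980 = 0.4017.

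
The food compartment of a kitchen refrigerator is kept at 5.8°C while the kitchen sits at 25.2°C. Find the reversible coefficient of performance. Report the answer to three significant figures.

14.4

In absolute terms T_C = 278.95 K and T_H = 298.35 K, so ΔT = 19.40 K.
For a reversible cycle, COP_Carnot = T_C/ΔT = 278.95/19.40 = 14.38.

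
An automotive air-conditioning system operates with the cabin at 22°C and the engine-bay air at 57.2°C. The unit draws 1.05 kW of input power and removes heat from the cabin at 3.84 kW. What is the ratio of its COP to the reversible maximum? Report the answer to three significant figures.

0.436

COP_actual = Q̇_C/Ẇ = 3.840/1.050 = 3.657.
In absolute terms T_C = 295.15 K and T_H = 330.35 K, so ΔT = 35.20 K.
COP_Carnot = T_C/ΔT = 295.15/35.20 = 8.385.
η_II = COP_actual/COP_Carnot = 3.657/8.385 = 0.4362.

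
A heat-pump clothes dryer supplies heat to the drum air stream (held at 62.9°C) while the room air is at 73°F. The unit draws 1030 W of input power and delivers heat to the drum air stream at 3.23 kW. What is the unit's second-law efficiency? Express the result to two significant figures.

Converting, Q̇_H = 3.230 kW = 3230 W, so COP_actual = Q̇_H/Ẇ = 3230/1030 = 3.136.
In absolute terms T_C = 295.93 K and T_H = 336.05 K, so ΔT = 40.12 K.
COP_Carnot = T_H/ΔT = 336.05/40.12 = 8.376.
η_II = COP_actual/COP_Carnot = 3.136/8.376 = 0.3744.

0.37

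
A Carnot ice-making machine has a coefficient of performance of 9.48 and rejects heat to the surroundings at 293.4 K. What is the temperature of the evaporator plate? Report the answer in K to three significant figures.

For a Carnot refrigerator COP_R = T_C/(T_H − T_C), so T_C = COP·T_H/(1 + COP).
With T_H = 293.40 K, T_C = 9.48 × 293.40/10.48 = 265.40 K.

265 K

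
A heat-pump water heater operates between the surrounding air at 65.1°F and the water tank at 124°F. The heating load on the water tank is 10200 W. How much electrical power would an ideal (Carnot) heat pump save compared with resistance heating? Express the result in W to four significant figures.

9171 W

In absolute terms T_C = 291.54 K and T_H = 324.26 K, so ΔT = 32.72 K.
COP_Carnot = T_H/ΔT = 324.26/32.72 = 9.910.
Resistance heating needs Ẇ_res = Q̇_H = 10200 W; the reversible heat pump needs only Ẇ_hp = Q̇_H/COP = 1029 W.
Saving = 10200 − 1029 = 9171 W.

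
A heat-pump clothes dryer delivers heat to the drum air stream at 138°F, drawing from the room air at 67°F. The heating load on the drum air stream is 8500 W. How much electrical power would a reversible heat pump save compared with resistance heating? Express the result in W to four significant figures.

7490 W

In absolute terms T_C = 292.59 K and T_H = 332.04 K, so ΔT = 39.44 K.
COP_Carnot = T_H/ΔT = 332.04/39.44 = 8.418.
Resistance heating needs Ẇ_res = Q̇_H = 8500 W; the reversible heat pump needs only Ẇ_hp = Q̇_H/COP = 1010 W.
Saving = 8500 − 1010 = 7490 W.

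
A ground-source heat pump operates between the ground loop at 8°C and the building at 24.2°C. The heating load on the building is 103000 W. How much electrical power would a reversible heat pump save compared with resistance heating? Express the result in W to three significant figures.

97400 W

In absolute terms T_C = 281.15 K and T_H = 297.35 K, so ΔT = 16.20 K.
COP_Carnot = T_H/ΔT = 297.35/16.20 = 18.35.
Resistance heating needs Ẇ_res = Q̇_H = 103000 W; the reversible heat pump needs only Ẇ_hp = Q̇_H/COP = 5612 W.
Saving = 103000 − 5612 = 97390 W.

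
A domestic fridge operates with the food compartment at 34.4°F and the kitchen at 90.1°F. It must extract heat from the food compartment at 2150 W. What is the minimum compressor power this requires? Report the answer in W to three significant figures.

In absolute terms T_C = 274.48 K and T_H = 305.43 K, so ΔT = 30.94 K.
COP_Carnot = T_C/ΔT = 274.48/30.94 = 8.870.
Ẇ_min = Q̇/COP_Carnot = 2150/8.870 = 242.4 W.

242 W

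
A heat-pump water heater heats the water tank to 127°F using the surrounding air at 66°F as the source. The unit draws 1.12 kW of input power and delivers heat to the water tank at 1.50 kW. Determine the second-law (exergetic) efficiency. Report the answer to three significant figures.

0.139

COP_actual = Q̇_H/Ẇ = 1.500/1.120 = 1.339.
In absolute terms T_C = 292.04 K and T_H = 325.93 K, so ΔT = 33.89 K.
COP_Carnot = T_H/ΔT = 325.93/33.89 = 9.618.
η_II = COP_actual/COP_Carnot = 1.339/9.618 = 0.1393.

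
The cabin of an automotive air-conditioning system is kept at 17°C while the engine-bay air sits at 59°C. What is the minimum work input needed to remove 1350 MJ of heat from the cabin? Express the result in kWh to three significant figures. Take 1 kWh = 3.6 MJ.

In absolute terms T_C = 290.15 K and T_H = 332.15 K, so ΔT = 42.00 K.
The reversible limit is COP_R = T_C/ΔT = 6.908, so W_min = Q_C/COP = Q_C·ΔT/T_C.
W_min = 1350 × 42.00/290.15 = 195.4 MJ = 54.28 kWh.

54.3 kWh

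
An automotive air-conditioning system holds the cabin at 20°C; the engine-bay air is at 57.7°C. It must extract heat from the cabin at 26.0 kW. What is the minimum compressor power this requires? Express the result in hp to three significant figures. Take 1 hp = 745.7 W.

4.48 hp

In absolute terms T_C = 293.15 K and T_H = 330.85 K, so ΔT = 37.70 K.
COP_Carnot = T_C/ΔT = 293.15/37.70 = 7.776.
Ẇ_min = Q̇/COP_Carnot = 26.00/7.776 = 3.344 kW = 4.484 hp.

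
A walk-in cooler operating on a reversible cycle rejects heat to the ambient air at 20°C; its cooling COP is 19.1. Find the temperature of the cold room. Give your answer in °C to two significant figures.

For a Carnot refrigerator COP_R = T_C/(T_H − T_C), so T_C = COP·T_H/(1 + COP).
With T_H = 293.15 K, T_C = 19.1 × 293.15/20.10 = 278.57 K.
Converting, 278.57 K = 5.42°C.

5.4 °C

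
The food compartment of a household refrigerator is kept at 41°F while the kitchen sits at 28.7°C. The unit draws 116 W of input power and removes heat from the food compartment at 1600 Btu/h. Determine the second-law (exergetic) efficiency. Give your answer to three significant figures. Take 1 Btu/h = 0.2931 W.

Converting, Q̇_C = 1600 Btu/h = 469.0 W, so COP_actual = Q̇_C/Ẇ = 469.0/116.0 = 4.043.
In absolute terms T_C = 278.15 K and T_H = 301.85 K, so ΔT = 23.70 K.
COP_Carnot = T_C/ΔT = 278.15/23.70 = 11.74.
η_II = COP_actual/COP_Carnot = 4.043/11.74 = 0.3445.

0.344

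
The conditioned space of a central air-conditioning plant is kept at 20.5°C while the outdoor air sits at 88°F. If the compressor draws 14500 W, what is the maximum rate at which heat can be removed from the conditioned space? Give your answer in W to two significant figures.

In absolute terms T_C = 293.65 K and T_H = 304.26 K, so ΔT = 10.61 K.
COP_Carnot = T_C/ΔT = 293.65/10.61 = 27.67.
Q̇_max = COP_Carnot × Ẇ = 27.67 × 14500 W = 401300 W.

400000 W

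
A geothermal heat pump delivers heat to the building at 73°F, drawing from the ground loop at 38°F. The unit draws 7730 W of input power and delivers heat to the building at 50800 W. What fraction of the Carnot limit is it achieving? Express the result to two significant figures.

COP_actual = Q̇_H/Ẇ = 50800/7730 = 6.572.
In absolute terms T_C = 276.48 K and T_H = 295.93 K, so ΔT = 19.44 K.
COP_Carnot = T_H/ΔT = 295.93/19.44 = 15.22.
η_II = COP_actual/COP_Carnot = 6.572/15.22 = 0.4318.

0.43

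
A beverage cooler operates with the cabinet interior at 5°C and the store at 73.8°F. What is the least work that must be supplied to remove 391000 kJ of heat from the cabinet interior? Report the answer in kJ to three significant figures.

25600 kJ

In absolute terms T_C = 278.15 K and T_H = 296.37 K, so ΔT = 18.22 K.
The reversible limit is COP_R = T_C/ΔT = 15.26, so W_min = Q_C/COP = Q_C·ΔT/T_C.
W_min = 391000 × 18.22/278.15 = 25620 kJ.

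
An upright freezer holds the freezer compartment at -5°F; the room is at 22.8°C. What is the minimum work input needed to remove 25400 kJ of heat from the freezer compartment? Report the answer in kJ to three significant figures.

In absolute terms T_C = 252.59 K and T_H = 295.95 K, so ΔT = 43.36 K.
The reversible limit is COP_R = T_C/ΔT = 5.826, so W_min = Q_C/COP = Q_C·ΔT/T_C.
W_min = 25400 × 43.36/252.59 = 4360 kJ.

4360 kJ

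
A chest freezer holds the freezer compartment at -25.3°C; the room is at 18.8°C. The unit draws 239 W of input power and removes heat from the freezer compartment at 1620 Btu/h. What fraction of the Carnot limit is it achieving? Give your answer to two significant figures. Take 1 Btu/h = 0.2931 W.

0.35

Converting, Q̇_C = 1620 Btu/h = 474.8 W, so COP_actual = Q̇_C/Ẇ = 474.8/239.0 = 1.987.
In absolute terms T_C = 247.85 K and T_H = 291.95 K, so ΔT = 44.10 K.
COP_Carnot = T_C/ΔT = 247.85/44.10 = 5.620.
η_II = COP_actual/COP_Carnot = 1.987/5.620 = 0.3535.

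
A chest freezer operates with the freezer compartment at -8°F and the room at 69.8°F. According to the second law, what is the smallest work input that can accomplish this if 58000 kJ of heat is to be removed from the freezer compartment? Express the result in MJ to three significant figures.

9.99 MJ

In absolute terms T_C = 250.93 K and T_H = 294.15 K, so ΔT = 43.22 K.
The reversible limit is COP_R = T_C/ΔT = 5.806, so W_min = Q_C/COP = Q_C·ΔT/T_C.
W_min = 58000 × 43.22/250.93 = 9990 kJ = 9.990 MJ.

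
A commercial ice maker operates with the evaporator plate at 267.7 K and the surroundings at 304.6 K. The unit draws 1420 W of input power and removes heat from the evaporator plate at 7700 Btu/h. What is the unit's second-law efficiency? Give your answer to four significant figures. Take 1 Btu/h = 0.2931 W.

0.2191

Converting, Q̇_C = 7700 Btu/h = 2257 W, so COP_actual = Q̇_C/Ẇ = 2257/1420 = 1.589.
The reservoir spacing is ΔT = 304.6 − 267.7 = 36.90 K.
COP_Carnot = T_C/ΔT = 267.70/36.90 = 7.255.
η_II = COP_actual/COP_Carnot = 1.589/7.255 = 0.2191.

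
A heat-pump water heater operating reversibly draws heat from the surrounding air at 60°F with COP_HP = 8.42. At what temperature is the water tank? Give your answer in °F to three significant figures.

130 °F

COP_HP = T_H/(T_H − T_C) rearranges to T_H = COP·T_C/(COP − 1).
With T_C = 288.71 K, T_H = 8.42 × 288.71/7.420 = 327.61 K.
Converting, 327.61 K = 130.04°F.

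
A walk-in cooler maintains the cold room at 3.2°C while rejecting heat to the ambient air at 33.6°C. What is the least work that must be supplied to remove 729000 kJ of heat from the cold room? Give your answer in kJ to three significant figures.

80200 kJ

In absolute terms T_C = 276.35 K and T_H = 306.75 K, so ΔT = 30.40 K.
The reversible limit is COP_R = T_C/ΔT = 9.090, so W_min = Q_C/COP = Q_C·ΔT/T_C.
W_min = 729000 × 30.40/276.35 = 80190 kJ.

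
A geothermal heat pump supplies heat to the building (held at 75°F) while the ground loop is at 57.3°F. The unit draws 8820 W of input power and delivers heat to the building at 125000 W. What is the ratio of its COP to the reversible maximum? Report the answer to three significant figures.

0.469

COP_actual = Q̇_H/Ẇ = 125000/8820 = 14.17.
In absolute terms T_C = 287.21 K and T_H = 297.04 K, so ΔT = 9.833 K.
COP_Carnot = T_H/ΔT = 297.04/9.833 = 30.21.
η_II = COP_actual/COP_Carnot = 14.17/30.21 = 0.4692.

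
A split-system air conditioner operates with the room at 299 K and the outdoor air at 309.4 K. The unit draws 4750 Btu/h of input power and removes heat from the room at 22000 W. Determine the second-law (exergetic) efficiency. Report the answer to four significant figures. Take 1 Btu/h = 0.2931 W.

0.5496

Converting, Q̇_C = 22000 W = 75060 Btu/h, so COP_actual = Q̇_C/Ẇ = 75060/4750 = 15.80.
The reservoir spacing is ΔT = 309.4 − 299 = 10.40 K.
COP_Carnot = T_C/ΔT = 299.00/10.40 = 28.75.
η_II = COP_actual/COP_Carnot = 15.80/28.75 = 0.5496.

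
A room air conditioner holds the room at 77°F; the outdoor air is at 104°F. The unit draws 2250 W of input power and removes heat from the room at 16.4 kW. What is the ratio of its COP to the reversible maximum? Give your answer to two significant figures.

Converting, Q̇_C = 16.40 kW = 16400 W, so COP_actual = Q̇_C/Ẇ = 16400/2250 = 7.289.
In absolute terms T_C = 298.15 K and T_H = 313.15 K, so ΔT = 15.00 K.
COP_Carnot = T_C/ΔT = 298.15/15.00 = 19.88.
η_II = COP_actual/COP_Carnot = 7.289/19.88 = 0.3667.

0.37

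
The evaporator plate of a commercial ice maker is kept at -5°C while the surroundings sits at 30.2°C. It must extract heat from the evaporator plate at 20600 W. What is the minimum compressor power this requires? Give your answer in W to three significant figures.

2700 W

In absolute terms T_C = 268.15 K and T_H = 303.35 K, so ΔT = 35.20 K.
COP_Carnot = T_C/ΔT = 268.15/35.20 = 7.618.
Ẇ_min = Q̇/COP_Carnot = 20600/7.618 = 2704 W.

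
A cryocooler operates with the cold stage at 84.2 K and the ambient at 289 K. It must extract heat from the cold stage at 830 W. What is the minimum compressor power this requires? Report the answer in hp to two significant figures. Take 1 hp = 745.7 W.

The reservoir spacing is ΔT = 289 − 84.2 = 204.8 K.
COP_Carnot = T_C/ΔT = 84.20/204.8 = 0.4111.
Ẇ_min = Q̇/COP_Carnot = 830.0/0.4111 = 2019 W = 2.707 hp.

2.7 hp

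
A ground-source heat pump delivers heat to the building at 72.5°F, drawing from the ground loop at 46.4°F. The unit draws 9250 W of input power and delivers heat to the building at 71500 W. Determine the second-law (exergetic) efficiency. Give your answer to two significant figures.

0.38

COP_actual = Q̇_H/Ẇ = 71500/9250 = 7.730.
In absolute terms T_C = 281.15 K and T_H = 295.65 K, so ΔT = 14.50 K.
COP_Carnot = T_H/ΔT = 295.65/14.50 = 20.39.
η_II = COP_actual/COP_Carnot = 7.730/20.39 = 0.3791.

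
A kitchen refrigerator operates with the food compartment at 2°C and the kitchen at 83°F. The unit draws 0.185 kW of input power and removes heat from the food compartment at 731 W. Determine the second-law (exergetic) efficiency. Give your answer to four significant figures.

0.3782

Converting, Q̇_C = 731.0 W = 0.7310 kW, so COP_actual = Q̇_C/Ẇ = 0.7310/0.1850 = 3.951.
In absolute terms T_C = 275.15 K and T_H = 301.48 K, so ΔT = 26.33 K.
COP_Carnot = T_C/ΔT = 275.15/26.33 = 10.45.
η_II = COP_actual/COP_Carnot = 3.951/10.45 = 0.3782.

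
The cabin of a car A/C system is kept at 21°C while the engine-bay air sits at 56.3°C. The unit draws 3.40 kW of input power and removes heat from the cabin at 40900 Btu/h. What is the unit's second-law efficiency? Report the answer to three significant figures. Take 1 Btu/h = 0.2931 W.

Converting, Q̇_C = 40900 Btu/h = 11.99 kW, so COP_actual = Q̇_C/Ẇ = 11.99/3.400 = 3.526.
In absolute terms T_C = 294.15 K and T_H = 329.45 K, so ΔT = 35.30 K.
COP_Carnot = T_C/ΔT = 294.15/35.30 = 8.333.
η_II = COP_actual/COP_Carnot = 3.526/8.333 = 0.4231.

0.423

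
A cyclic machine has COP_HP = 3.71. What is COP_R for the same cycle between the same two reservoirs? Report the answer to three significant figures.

2.71

Since Q_H = Q_C + W for any cycle, COP_R = Q_C/W = Q_H/W − 1.
COP_R = 3.71 − 1 = 2.71.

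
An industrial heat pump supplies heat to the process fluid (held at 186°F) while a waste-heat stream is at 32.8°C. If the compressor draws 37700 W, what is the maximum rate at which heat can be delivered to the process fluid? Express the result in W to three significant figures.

256000 W

In absolute terms T_C = 305.95 K and T_H = 358.71 K, so ΔT = 52.76 K.
COP_Carnot = T_H/ΔT = 358.71/52.76 = 6.799.
Q̇_max = COP_Carnot × Ẇ = 6.799 × 37700 W = 256300 W.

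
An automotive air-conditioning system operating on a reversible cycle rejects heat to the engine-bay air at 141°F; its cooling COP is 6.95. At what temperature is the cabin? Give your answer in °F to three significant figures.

65.4 °F

For a Carnot refrigerator COP_R = T_C/(T_H − T_C), so T_C = COP·T_H/(1 + COP).
With T_H = 333.71 K, T_C = 6.95 × 333.71/7.950 = 291.73 K.
Converting, 291.73 K = 65.44°F.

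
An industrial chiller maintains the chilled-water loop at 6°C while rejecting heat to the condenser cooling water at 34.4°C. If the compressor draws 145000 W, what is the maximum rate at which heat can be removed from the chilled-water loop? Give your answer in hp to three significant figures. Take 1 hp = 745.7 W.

In absolute terms T_C = 279.15 K and T_H = 307.55 K, so ΔT = 28.40 K.
COP_Carnot = T_C/ΔT = 279.15/28.40 = 9.829.
Q̇_max = COP_Carnot × Ẇ = 9.829 × 145000 W = 1425000 W = 1911 hp.

1910 hp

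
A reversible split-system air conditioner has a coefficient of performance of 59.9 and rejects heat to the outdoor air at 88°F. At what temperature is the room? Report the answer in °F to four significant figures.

79.01 °F

For a Carnot refrigerator COP_R = T_C/(T_H − T_C), so T_C = COP·T_H/(1 + COP).
With T_H = 304.26 K, T_C = 59.9 × 304.26/60.90 = 299.27 K.
Converting, 299.27 K = 79.01°F.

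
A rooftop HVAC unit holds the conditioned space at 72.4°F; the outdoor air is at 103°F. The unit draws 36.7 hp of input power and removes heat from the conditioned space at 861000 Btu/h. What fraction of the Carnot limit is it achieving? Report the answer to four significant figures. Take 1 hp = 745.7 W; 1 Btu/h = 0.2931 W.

Converting, Q̇_C = 861000 Btu/h = 338.4 hp, so COP_actual = Q̇_C/Ẇ = 338.4/36.70 = 9.221.
In absolute terms T_C = 295.59 K and T_H = 312.59 K, so ΔT = 17.00 K.
COP_Carnot = T_C/ΔT = 295.59/17.00 = 17.39.
η_II = COP_actual/COP_Carnot = 9.221/17.39 = 0.5303.

0.5303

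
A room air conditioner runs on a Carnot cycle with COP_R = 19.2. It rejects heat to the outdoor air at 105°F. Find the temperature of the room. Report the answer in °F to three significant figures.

For a Carnot refrigerator COP_R = T_C/(T_H − T_C), so T_C = COP·T_H/(1 + COP).
With T_H = 313.71 K, T_C = 19.2 × 313.71/20.20 = 298.18 K.
Converting, 298.18 K = 77.05°F.

77.0 °F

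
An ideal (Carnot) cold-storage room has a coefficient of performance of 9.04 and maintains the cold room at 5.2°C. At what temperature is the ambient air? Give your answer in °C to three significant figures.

COP_R = T_C/(T_H − T_C) gives T_H − T_C = T_C/COP.
With T_C = 278.35 K, T_H = 278.35 × (1 + 1/9.04) = 309.14 K.
Converting, 309.14 K = 35.99°C.

36.0 °C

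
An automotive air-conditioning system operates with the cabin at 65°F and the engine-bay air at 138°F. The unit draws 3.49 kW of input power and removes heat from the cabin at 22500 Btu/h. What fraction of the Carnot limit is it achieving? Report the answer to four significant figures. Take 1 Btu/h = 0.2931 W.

Converting, Q̇_C = 22500 Btu/h = 6.595 kW, so COP_actual = Q̇_C/Ẇ = 6.595/3.490 = 1.890.
In absolute terms T_C = 291.48 K and T_H = 332.04 K, so ΔT = 40.56 K.
COP_Carnot = T_C/ΔT = 291.48/40.56 = 7.187.
η_II = COP_actual/COP_Carnot = 1.890/7.187 = 0.2629.

0.2629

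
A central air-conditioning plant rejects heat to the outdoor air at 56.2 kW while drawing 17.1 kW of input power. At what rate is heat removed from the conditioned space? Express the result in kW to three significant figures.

For a cyclic device the first law requires Q̇_H = Q̇_C + Ẇ.
Q̇_C = Q̇_H − Ẇ = 39.10 kW.

39.1 kW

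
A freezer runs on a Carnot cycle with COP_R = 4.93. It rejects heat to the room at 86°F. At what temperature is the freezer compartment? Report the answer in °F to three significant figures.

For a Carnot refrigerator COP_R = T_C/(T_H − T_C), so T_C = COP·T_H/(1 + COP).
With T_H = 303.15 K, T_C = 4.93 × 303.15/5.930 = 252.03 K.
Converting, 252.03 K = -6.02°F.

-6.02 °F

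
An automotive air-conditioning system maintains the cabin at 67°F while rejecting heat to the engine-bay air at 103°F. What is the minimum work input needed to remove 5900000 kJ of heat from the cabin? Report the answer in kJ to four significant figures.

403300 kJ

In absolute terms T_C = 292.59 K and T_H = 312.59 K, so ΔT = 20.00 K.
The reversible limit is COP_R = T_C/ΔT = 14.63, so W_min = Q_C/COP = Q_C·ΔT/T_C.
W_min = 5900000 × 20.00/292.59 = 403300 kJ.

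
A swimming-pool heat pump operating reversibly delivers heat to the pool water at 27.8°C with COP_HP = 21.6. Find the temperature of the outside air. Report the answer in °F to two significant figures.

57 °F

COP_HP = T_H/(T_H − T_C) gives T_H − T_C = T_H/COP.
With T_H = 300.95 K, T_C = 300.95 × (1 − 1/21.6) = 287.02 K.
Converting, 287.02 K = 56.96°F.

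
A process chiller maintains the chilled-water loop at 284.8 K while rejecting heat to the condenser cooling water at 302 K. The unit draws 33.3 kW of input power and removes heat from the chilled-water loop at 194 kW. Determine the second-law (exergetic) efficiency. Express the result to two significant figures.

0.35

COP_actual = Q̇_C/Ẇ = 194.0/33.30 = 5.826.
The reservoir spacing is ΔT = 302 − 284.8 = 17.20 K.
COP_Carnot = T_C/ΔT = 284.80/17.20 = 16.56.
η_II = COP_actual/COP_Carnot = 5.826/16.56 = 0.3518.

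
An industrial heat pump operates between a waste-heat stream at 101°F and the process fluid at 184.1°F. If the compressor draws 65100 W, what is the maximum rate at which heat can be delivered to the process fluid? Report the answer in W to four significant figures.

504300 W

In absolute terms T_C = 311.48 K and T_H = 357.65 K, so ΔT = 46.17 K.
COP_Carnot = T_H/ΔT = 357.65/46.17 = 7.747.
Q̇_max = COP_Carnot × Ẇ = 7.747 × 65100 W = 504300 W.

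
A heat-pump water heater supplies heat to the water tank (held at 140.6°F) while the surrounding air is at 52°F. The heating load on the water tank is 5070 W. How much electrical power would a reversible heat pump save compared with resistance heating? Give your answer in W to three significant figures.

4320 W

In absolute terms T_C = 284.26 K and T_H = 333.48 K, so ΔT = 49.22 K.
COP_Carnot = T_H/ΔT = 333.48/49.22 = 6.775.
Resistance heating needs Ẇ_res = Q̇_H = 5070 W; the reversible heat pump needs only Ẇ_hp = Q̇_H/COP = 748.3 W.
Saving = 5070 − 748.3 = 4322 W.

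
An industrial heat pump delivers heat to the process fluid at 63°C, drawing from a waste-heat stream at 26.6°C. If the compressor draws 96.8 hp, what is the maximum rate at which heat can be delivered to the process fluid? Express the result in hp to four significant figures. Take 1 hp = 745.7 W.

In absolute terms T_C = 299.75 K and T_H = 336.15 K, so ΔT = 36.40 K.
COP_Carnot = T_H/ΔT = 336.15/36.40 = 9.235.
Q̇_max = COP_Carnot × Ẇ = 9.235 × 96.80 hp = 893.9 hp.

893.9 hp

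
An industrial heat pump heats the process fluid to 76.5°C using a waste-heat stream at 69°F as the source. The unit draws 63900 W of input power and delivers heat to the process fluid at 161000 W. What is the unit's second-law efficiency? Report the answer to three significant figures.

COP_actual = Q̇_H/Ẇ = 161000/63900 = 2.520.
In absolute terms T_C = 293.71 K and T_H = 349.65 K, so ΔT = 55.94 K.
COP_Carnot = T_H/ΔT = 349.65/55.94 = 6.250.
η_II = COP_actual/COP_Carnot = 2.520/6.250 = 0.4031.

0.403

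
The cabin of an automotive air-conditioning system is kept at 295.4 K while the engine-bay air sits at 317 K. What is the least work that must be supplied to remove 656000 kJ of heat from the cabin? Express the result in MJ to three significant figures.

48.0 MJ

The reservoir spacing is ΔT = 317 − 295.4 = 21.60 K.
The reversible limit is COP_R = T_C/ΔT = 13.68, so W_min = Q_C/COP = Q_C·ΔT/T_C.
W_min = 656000 × 21.60/295.40 = 47970 kJ = 47.97 MJ.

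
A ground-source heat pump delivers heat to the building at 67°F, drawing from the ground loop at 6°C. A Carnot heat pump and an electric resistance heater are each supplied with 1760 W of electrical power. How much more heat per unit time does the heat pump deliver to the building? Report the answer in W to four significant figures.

36540 W

In absolute terms T_C = 279.15 K and T_H = 292.59 K, so ΔT = 13.44 K.
COP_Carnot = T_H/ΔT = 292.59/13.44 = 21.76.
The heat pump delivers Q̇_H = COP × Ẇ = 38300 W; the resistance heater delivers Ẇ = 1760 W.
Extra = (COP − 1)·Ẇ = 36540 W.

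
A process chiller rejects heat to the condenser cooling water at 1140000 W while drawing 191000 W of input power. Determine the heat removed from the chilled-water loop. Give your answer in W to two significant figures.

For a cyclic device the first law requires Q̇_H = Q̇_C + Ẇ.
Q̇_C = Q̇_H − Ẇ = 949000 W.

950000 W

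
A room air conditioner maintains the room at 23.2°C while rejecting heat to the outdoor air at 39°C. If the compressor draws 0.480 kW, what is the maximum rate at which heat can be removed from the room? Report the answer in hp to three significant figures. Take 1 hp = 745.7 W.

12.1 hp

In absolute terms T_C = 296.35 K and T_H = 312.15 K, so ΔT = 15.80 K.
COP_Carnot = T_C/ΔT = 296.35/15.80 = 18.76.
Q̇_max = COP_Carnot × Ẇ = 18.76 × 0.4800 kW = 9.003 kW = 12.07 hp.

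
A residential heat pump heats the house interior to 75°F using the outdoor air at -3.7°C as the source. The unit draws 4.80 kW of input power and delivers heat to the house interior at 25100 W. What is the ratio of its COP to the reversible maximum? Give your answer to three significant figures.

0.486

Converting, Q̇_H = 25100 W = 25.10 kW, so COP_actual = Q̇_H/Ẇ = 25.10/4.800 = 5.229.
In absolute terms T_C = 269.45 K and T_H = 297.04 K, so ΔT = 27.59 K.
COP_Carnot = T_H/ΔT = 297.04/27.59 = 10.77.
η_II = COP_actual/COP_Carnot = 5.229/10.77 = 0.4857.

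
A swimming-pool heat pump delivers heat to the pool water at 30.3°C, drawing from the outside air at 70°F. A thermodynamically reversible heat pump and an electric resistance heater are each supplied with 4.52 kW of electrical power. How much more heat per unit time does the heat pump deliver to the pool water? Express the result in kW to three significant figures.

145 kW

In absolute terms T_C = 294.26 K and T_H = 303.45 K, so ΔT = 9.189 K.
COP_Carnot = T_H/ΔT = 303.45/9.189 = 33.02.
The heat pump delivers Q̇_H = COP × Ẇ = 149.3 kW; the resistance heater delivers Ẇ = 4.520 kW.
Extra = (COP − 1)·Ẇ = 144.7 kW.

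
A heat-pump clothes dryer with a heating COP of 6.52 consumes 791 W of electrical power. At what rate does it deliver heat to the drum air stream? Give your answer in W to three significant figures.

5160 W

Q̇_H = COP_HP × Ẇ = 6.52 × 791.0 = 5157 W.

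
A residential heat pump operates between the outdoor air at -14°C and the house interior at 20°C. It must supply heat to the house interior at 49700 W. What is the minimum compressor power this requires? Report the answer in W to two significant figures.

In absolute terms T_C = 259.15 K and T_H = 293.15 K, so ΔT = 34.00 K.
COP_Carnot = T_H/ΔT = 293.15/34.00 = 8.622.
Ẇ_min = Q̇/COP_Carnot = 49700/8.622 = 5764 W.

5800 W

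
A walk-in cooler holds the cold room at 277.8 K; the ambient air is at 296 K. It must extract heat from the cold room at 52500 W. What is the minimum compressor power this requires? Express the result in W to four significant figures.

The reservoir spacing is ΔT = 296 − 277.8 = 18.20 K.
COP_Carnot = T_C/ΔT = 277.80/18.20 = 15.26.
Ẇ_min = Q̇/COP_Carnot = 52500/15.26 = 3440 W.

3440 W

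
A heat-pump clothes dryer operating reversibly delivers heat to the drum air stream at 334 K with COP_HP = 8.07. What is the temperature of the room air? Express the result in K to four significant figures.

292.6 K

COP_HP = T_H/(T_H − T_C) gives T_H − T_C = T_H/COP.
With T_H = 334.00 K, T_C = 334.00 × (1 − 1/8.07) = 292.61 K.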